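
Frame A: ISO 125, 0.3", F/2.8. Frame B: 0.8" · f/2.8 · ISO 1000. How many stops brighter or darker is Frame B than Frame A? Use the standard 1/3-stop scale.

4 1/3 stops brighter

Aperture: unchanged.
Shutter speed: 0.3 → 0.4 → 0.5 → 0.6 → 0.8 — 1 1/3 stops slower (brighter).
ISO: 125 → 160 → 200 → 250 → 320 → 400 → 500 → 640 → 800 → 1000 — 3 stops raised (brighter).
Net: +1 1/3 +3 = +4 1/3 stops.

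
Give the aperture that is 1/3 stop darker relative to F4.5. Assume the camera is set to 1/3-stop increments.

f/5

Aperture: f/4.5 → f/5 — 1/3 stop stopped down (darker).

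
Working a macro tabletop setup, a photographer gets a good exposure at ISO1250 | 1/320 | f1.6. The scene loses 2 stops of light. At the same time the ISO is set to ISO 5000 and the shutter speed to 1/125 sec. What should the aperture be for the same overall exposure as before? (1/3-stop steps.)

f/2.5

Scene light: 2 stops darker.
ISO: 1250 → 1600 → 2000 → 2500 → 3200 → 4000 → 5000 — 2 stops raised (brighter).
Shutter speed: 1/320 → 1/250 → 1/200 → 1/160 → 1/125 — 1 1/3 stops longer (brighter).
Net so far: 1 1/3 stops brighter. Aperture: f/1.6 → f/1.8 → f/2 → f/2.2 → f/2.5.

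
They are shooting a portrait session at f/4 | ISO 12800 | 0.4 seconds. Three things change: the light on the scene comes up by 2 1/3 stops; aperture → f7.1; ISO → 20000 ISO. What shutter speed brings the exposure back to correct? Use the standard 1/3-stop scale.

1/6s

Scene light: 2 1/3 stops brighter.
Aperture: f/4 → f/4.5 → f/5 → f/5.6 → f/6.3 → f/7.1 — 1 2/3 stops narrower (darker).
ISO: 12800 → 16000 → 20000 — 2/3 stop higher (brighter).
Net so far: 1 1/3 stops brighter. Shutter speed: 0.4 → 0.3 → 1/4 → 1/5 → 1/6.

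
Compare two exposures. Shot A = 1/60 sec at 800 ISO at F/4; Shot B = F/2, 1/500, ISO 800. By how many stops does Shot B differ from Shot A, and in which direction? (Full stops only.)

Aperture: f/4 → f/2.8 → f/2 — 2 stops wider (brighter).
Shutter speed: 1/60 → 1/125 → 1/250 → 1/500 — 3 stops shorter (darker).
ISO: unchanged.
Net: +2 −3 = −1 stop.

1 stop darker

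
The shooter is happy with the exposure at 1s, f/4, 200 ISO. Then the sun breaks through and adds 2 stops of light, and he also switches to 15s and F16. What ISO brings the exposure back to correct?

ISO 50

Scene light: 2 stops brighter.
Shutter speed: 1 → 2 → 4 → 8 → 15 — 4 stops longer (brighter).
Aperture: f/4 → f/5.6 → f/8 → f/11 → f/16 — 4 stops smaller aperture (darker).
Net so far: 2 stops brighter. ISO: 200 → 100 → 50.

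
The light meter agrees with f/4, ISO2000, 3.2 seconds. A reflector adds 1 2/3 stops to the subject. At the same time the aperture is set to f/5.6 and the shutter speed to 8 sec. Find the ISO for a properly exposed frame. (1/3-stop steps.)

Scene light: 1 2/3 stops brighter.
Aperture: f/4 → f/4.5 → f/5 → f/5.6 — 1 stop stopped down (darker).
Shutter speed: 3.2 → 4 → 5 → 6 → 8 — 1 1/3 stops longer (brighter).
Net so far: 2 stops brighter. ISO: 2000 → 1600 → 1250 → 1000 → 800 → 640 → 500.

ISO 500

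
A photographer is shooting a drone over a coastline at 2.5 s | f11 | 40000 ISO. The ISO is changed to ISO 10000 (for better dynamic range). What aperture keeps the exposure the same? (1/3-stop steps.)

f/5.6

ISO: 40000 → 32000 → 25600 → 20000 → 16000 → 12800 → 10000 — 2 stops dropped (darker).
Need 2 stops brighter from the aperture: f/11 → f/10 → f/9 → f/8 → f/7.1 → f/6.3 → f/5.6.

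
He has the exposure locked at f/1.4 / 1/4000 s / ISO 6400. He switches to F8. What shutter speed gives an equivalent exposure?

Aperture: f/1.4 → f/2 → f/2.8 → f/4 → f/5.6 → f/8 — 5 stops smaller aperture (darker).
Need 5 stops brighter from the shutter speed: 1/4000 → 1/2000 → 1/1000 → 1/500 → 1/250 → 1/125.

1/125s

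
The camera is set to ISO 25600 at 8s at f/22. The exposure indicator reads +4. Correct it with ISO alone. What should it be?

ISO 1600

Overexposed by 4 stops → need 4 stops darker.
ISO: 25600 → 12800 → 6400 → 3200 → 1600.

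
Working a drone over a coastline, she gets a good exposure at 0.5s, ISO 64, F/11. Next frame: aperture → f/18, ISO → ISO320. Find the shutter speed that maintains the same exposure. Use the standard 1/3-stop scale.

Aperture: f/11 → f/13 → f/14 → f/16 → f/18 — 1 1/3 stops smaller aperture (darker).
ISO: 64 → 80 → 100 → 125 → 160 → 200 → 250 → 320 — 2 1/3 stops higher (brighter).
Net change so far: 1 stop brighter. Offset with the shutter speed: 0.5 → 0.4 → 0.3 → 1/4.

1/4s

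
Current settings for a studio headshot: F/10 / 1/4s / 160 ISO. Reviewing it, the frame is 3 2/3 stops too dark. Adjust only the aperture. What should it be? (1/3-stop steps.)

Underexposed by 3 2/3 stops → need 3 2/3 stops brighter.
Aperture: f/10 → f/9 → f/8 → f/7.1 → f/6.3 → f/5.6 → f/5 → f/4.5 → f/4 → f/3.5 → f/3.2 → f/2.8.

f/2.8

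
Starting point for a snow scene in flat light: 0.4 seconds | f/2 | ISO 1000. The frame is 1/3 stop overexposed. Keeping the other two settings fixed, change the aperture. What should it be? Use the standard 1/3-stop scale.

f/2.2

Overexposed by 1/3 stop → need 1/3 stop darker.
Aperture: f/2 → f/2.2.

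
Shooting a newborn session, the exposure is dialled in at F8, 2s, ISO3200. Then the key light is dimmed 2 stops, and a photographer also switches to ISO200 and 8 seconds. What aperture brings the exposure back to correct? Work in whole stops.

Scene light: 2 stops darker.
ISO: 3200 → 1600 → 800 → 400 → 200 — 4 stops dropped (darker).
Shutter speed: 2 → 4 → 8 — 2 stops slower (brighter).
Net so far: 4 stops darker. Aperture: f/8 → f/5.6 → f/4 → f/2.8 → f/2.

f/2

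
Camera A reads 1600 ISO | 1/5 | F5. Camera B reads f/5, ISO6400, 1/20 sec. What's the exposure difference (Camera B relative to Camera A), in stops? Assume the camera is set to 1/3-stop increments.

Aperture: unchanged.
Shutter speed: 1/5 → 1/6 → 1/8 → 1/10 → 1/13 → 1/15 → 1/20 — 2 stops faster (darker).
ISO: 1600 → 2000 → 2500 → 3200 → 4000 → 5000 → 6400 — 2 stops raised (brighter).
Net: −2 +2 = 0 stops.

same exposure (0 stops)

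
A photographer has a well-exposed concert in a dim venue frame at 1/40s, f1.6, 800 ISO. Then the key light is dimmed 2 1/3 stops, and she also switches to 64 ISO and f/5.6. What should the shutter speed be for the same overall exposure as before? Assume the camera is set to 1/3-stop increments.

Scene light: 2 1/3 stops darker.
ISO: 800 → 640 → 500 → 400 → 320 → 250 → 200 → 160 → 125 → 100 → 80 → 64 — 3 2/3 stops dropped (darker).
Aperture: f/1.6 → f/1.8 → f/2 → f/2.2 → f/2.5 → f/2.8 → f/3.2 → f/3.5 → f/4 → f/4.5 → f/5 → f/5.6 — 3 2/3 stops stopped down (darker).
Net so far: 9 2/3 stops darker. Shutter speed: 1/40 → 1/30 → 1/25 → 1/20 → 1/15 → 1/13 → 1/10 → 1/8 → 1/6 → 1/5 → 1/4 → 0.3 → 0.4 → 0.5 → 0.6 → 0.8 → 1 → 1.3 → 1.6 → 2 → 2.5 → 3.2 → 4 → 5 → 6 → 8 → 10 → 13 → 15 → 20.

20 s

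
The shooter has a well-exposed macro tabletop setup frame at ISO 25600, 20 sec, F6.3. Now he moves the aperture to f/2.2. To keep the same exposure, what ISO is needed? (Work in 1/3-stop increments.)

ISO 3200

Aperture: f/6.3 → f/5.6 → f/5 → f/4.5 → f/4 → f/3.5 → f/3.2 → f/2.8 → f/2.5 → f/2.2 — 3 stops opened up (brighter).
Need 3 stops darker from the ISO: 25600 → 20000 → 16000 → 12800 → 10000 → 8000 → 6400 → 5000 → 4000 → 3200.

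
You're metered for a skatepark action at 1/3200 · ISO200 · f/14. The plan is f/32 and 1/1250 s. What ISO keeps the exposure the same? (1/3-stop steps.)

ISO 400

Aperture: f/14 → f/16 → f/18 → f/20 → f/22 → f/25 → f/29 → f/32 — 2 1/3 stops smaller aperture (darker).
Shutter speed: 1/3200 → 1/2500 → 1/2000 → 1/1600 → 1/1250 — 1 1/3 stops longer (brighter).
Net change so far: 1 stop darker. Offset with the ISO: 200 → 250 → 320 → 400.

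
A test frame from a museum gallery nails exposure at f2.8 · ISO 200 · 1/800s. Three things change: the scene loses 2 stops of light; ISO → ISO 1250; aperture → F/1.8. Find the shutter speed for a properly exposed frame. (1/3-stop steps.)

Scene light: 2 stops darker.
ISO: 200 → 250 → 320 → 400 → 500 → 640 → 800 → 1000 → 1250 — 2 2/3 stops higher (brighter).
Aperture: f/2.8 → f/2.5 → f/2.2 → f/2 → f/1.8 — 1 1/3 stops larger aperture (brighter).
Net so far: 2 stops brighter. Shutter speed: 1/800 → 1/1000 → 1/1250 → 1/1600 → 1/2000 → 1/2500 → 1/3200.

1/3200s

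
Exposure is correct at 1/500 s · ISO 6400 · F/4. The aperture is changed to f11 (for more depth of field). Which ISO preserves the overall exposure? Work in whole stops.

Aperture: f/4 → f/5.6 → f/8 → f/11 — 3 stops smaller aperture (darker).
Need 3 stops brighter from the ISO: 6400 → 12800 → 25600 → 51200.

ISO 51200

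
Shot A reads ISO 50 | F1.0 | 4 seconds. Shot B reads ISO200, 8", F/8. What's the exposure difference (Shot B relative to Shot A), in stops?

3 stops darker

Aperture: f/1.0 → f/1.4 → f/2 → f/2.8 → f/4 → f/5.6 → f/8 — 6 stops narrower (darker).
Shutter speed: 4 → 8 — 1 stop slower (brighter).
ISO: 50 → 100 → 200 — 2 stops higher (brighter).
Net: −6 +1 +2 = −3 stops.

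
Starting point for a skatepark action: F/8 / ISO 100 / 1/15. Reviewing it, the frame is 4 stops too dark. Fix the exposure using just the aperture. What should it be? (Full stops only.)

Underexposed by 4 stops → need 4 stops brighter.
Aperture: f/8 → f/5.6 → f/4 → f/2.8 → f/2.

f/2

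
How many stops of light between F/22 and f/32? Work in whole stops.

1 stop

f/22 → f/32 — count the steps: 1 stop.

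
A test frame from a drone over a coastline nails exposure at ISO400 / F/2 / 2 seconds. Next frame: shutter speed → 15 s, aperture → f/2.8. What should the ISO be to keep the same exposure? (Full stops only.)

Shutter speed: 2 → 4 → 8 → 15 — 3 stops slower (brighter).
Aperture: f/2 → f/2.8 — 1 stop smaller aperture (darker).
Net change so far: 2 stops brighter. Offset with the ISO: 400 → 200 → 100.

ISO 100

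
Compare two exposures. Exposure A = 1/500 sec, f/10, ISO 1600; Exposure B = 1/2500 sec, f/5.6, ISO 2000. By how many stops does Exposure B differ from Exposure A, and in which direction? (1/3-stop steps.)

Aperture: f/10 → f/9 → f/8 → f/7.1 → f/6.3 → f/5.6 — 1 2/3 stops wider (brighter).
Shutter speed: 1/500 → 1/640 → 1/800 → 1/1000 → 1/1250 → 1/1600 → 1/2000 → 1/2500 — 2 1/3 stops shorter (darker).
ISO: 1600 → 2000 — 1/3 stop raised (brighter).
Net: +1 2/3 −2 1/3 +1/3 = −1/3 stops.

1/3 stop darker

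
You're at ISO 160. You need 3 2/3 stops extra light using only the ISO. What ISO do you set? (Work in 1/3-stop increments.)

ISO 2000

ISO: 160 → 200 → 250 → 320 → 400 → 500 → 640 → 800 → 1000 → 1250 → 1600 → 2000 — 3 2/3 stops raised (brighter).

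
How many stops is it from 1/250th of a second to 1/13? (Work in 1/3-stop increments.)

1/250 → 1/200 → 1/160 → 1/125 → 1/100 → 1/80 → 1/60 → 1/50 → 1/40 → 1/30 → 1/25 → 1/20 → 1/15 → 1/13 — count the steps: 13 third-stops = 4 1/3 stops.

4 1/3 stops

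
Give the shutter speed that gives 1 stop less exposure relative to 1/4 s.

Shutter speed: 1/4 → 1/8 — 1 stop shorter (darker).

1/8s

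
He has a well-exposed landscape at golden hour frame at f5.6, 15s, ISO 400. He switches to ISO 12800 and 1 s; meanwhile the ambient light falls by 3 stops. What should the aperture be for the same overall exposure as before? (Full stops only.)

Scene light: 3 stops darker.
ISO: 400 → 800 → 1600 → 3200 → 6400 → 12800 — 5 stops higher (brighter).
Shutter speed: 15 → 8 → 4 → 2 → 1 — 4 stops faster (darker).
Net so far: 2 stops darker. Aperture: f/5.6 → f/4 → f/2.8.

f/2.8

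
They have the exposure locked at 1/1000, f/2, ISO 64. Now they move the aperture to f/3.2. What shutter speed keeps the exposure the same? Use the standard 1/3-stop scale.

Aperture: f/2 → f/2.2 → f/2.5 → f/2.8 → f/3.2 — 1 1/3 stops smaller aperture (darker).
Need 1 1/3 stops brighter from the shutter speed: 1/1000 → 1/800 → 1/640 → 1/500 → 1/400.

1/400s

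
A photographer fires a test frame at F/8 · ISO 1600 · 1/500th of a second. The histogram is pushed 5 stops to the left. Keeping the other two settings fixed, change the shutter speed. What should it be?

Underexposed by 5 stops → need 5 stops brighter.
Shutter speed: 1/500 → 1/250 → 1/125 → 1/60 → 1/30 → 1/15.

1/15s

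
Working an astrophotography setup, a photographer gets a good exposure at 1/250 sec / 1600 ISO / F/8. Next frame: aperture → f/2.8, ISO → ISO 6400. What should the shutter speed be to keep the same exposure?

Aperture: f/8 → f/5.6 → f/4 → f/2.8 — 3 stops opened up (brighter).
ISO: 1600 → 3200 → 6400 — 2 stops higher (brighter).
Net change so far: 5 stops brighter. Offset with the shutter speed: 1/250 → 1/500 → 1/1000 → 1/2000 → 1/4000 → 1/8000.

1/8000s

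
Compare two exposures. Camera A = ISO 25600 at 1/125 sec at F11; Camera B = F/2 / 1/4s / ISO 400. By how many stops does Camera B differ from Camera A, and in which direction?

Aperture: f/11 → f/8 → f/5.6 → f/4 → f/2.8 → f/2 — 5 stops wider (brighter).
Shutter speed: 1/125 → 1/60 → 1/30 → 1/15 → 1/8 → 1/4 — 5 stops longer (brighter).
ISO: 25600 → 12800 → 6400 → 3200 → 1600 → 800 → 400 — 6 stops dropped (darker).
Net: +5 +5 −6 = +4 stops.

4 stops brighter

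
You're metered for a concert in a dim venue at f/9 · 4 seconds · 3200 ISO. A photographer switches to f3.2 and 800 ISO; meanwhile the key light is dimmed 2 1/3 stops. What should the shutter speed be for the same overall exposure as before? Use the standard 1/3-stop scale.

Scene light: 2 1/3 stops darker.
Aperture: f/9 → f/8 → f/7.1 → f/6.3 → f/5.6 → f/5 → f/4.5 → f/4 → f/3.5 → f/3.2 — 3 stops opened up (brighter).
ISO: 3200 → 2500 → 2000 → 1600 → 1250 → 1000 → 800 — 2 stops dropped (darker).
Net so far: 1 1/3 stops darker. Shutter speed: 4 → 5 → 6 → 8 → 10.

10 s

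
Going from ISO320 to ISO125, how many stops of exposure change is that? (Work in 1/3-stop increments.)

320 → 250 → 200 → 160 → 125 — count the steps: 4 third-stops = 1 1/3 stops.

1 1/3 stops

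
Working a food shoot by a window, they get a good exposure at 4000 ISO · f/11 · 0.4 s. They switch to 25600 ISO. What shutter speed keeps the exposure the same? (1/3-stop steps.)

1/15s

ISO: 4000 → 5000 → 6400 → 8000 → 10000 → 12800 → 16000 → 20000 → 25600 — 2 2/3 stops higher (brighter).
Need 2 2/3 stops darker from the shutter speed: 0.4 → 0.3 → 1/4 → 1/5 → 1/6 → 1/8 → 1/10 → 1/13 → 1/15.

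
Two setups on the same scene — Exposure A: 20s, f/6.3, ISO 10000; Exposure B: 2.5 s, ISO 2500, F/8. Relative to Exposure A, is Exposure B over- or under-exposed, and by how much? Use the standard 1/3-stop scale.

Aperture: f/6.3 → f/7.1 → f/8 — 2/3 stop smaller aperture (darker).
Shutter speed: 20 → 15 → 13 → 10 → 8 → 6 → 5 → 4 → 3.2 → 2.5 — 3 stops shorter (darker).
ISO: 10000 → 8000 → 6400 → 5000 → 4000 → 3200 → 2500 — 2 stops dropped (darker).
Net: −2/3 −3 −2 = −5 2/3 stops.

5 2/3 stops darker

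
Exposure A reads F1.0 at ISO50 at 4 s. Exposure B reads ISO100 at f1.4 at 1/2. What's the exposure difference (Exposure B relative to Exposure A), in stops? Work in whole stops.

Aperture: f/1.0 → f/1.4 — 1 stop smaller aperture (darker).
Shutter speed: 4 → 2 → 1 → 1/2 — 3 stops faster (darker).
ISO: 50 → 100 — 1 stop raised (brighter).
Net: −1 −3 +1 = −3 stops.

3 stops darker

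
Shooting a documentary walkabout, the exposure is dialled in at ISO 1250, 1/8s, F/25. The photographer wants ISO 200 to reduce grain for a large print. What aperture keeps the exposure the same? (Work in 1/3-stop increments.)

f/10

ISO: 1250 → 1000 → 800 → 640 → 500 → 400 → 320 → 250 → 200 — 2 2/3 stops dropped (darker).
Need 2 2/3 stops brighter from the aperture: f/25 → f/22 → f/20 → f/18 → f/16 → f/14 → f/13 → f/11 → f/10.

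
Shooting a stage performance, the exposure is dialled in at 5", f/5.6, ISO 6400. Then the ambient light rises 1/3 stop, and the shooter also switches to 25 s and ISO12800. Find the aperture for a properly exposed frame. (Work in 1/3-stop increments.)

f/20

Scene light: 1/3 stop brighter.
Shutter speed: 5 → 6 → 8 → 10 → 13 → 15 → 20 → 25 — 2 1/3 stops longer (brighter).
ISO: 6400 → 8000 → 10000 → 12800 — 1 stop higher (brighter).
Net so far: 3 2/3 stops brighter. Aperture: f/5.6 → f/6.3 → f/7.1 → f/8 → f/9 → f/10 → f/11 → f/13 → f/14 → f/16 → f/18 → f/20.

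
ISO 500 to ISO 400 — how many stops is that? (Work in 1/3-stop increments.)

1/3 stop

500 → 400 — count the steps: 1 third-stops = 1/3 stop.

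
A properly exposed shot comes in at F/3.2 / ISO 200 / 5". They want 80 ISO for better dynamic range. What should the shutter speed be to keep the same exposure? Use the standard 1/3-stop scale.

ISO: 200 → 160 → 125 → 100 → 80 — 1 1/3 stops dropped (darker).
Need 1 1/3 stops brighter from the shutter speed: 5 → 6 → 8 → 10 → 13.

13 s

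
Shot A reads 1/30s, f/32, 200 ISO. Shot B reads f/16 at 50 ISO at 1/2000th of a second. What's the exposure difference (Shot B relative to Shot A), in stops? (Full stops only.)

Aperture: f/32 → f/22 → f/16 — 2 stops wider (brighter).
Shutter speed: 1/30 → 1/60 → 1/125 → 1/250 → 1/500 → 1/1000 → 1/2000 — 6 stops shorter (darker).
ISO: 200 → 100 → 50 — 2 stops dropped (darker).
Net: +2 −6 −2 = −6 stops.

6 stops darker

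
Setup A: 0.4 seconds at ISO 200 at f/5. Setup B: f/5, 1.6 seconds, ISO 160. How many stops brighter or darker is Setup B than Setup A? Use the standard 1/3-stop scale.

Aperture: unchanged.
Shutter speed: 0.4 → 0.5 → 0.6 → 0.8 → 1 → 1.3 → 1.6 — 2 stops longer (brighter).
ISO: 200 → 160 — 1/3 stop lower (darker).
Net: +2 −1/3 = +1 2/3 stops.

1 2/3 stops brighter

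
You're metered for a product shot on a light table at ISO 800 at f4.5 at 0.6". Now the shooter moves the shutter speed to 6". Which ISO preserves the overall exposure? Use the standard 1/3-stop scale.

Shutter speed: 0.6 → 0.8 → 1 → 1.3 → 1.6 → 2 → 2.5 → 3.2 → 4 → 5 → 6 — 3 1/3 stops slower (brighter).
Need 3 1/3 stops darker from the ISO: 800 → 640 → 500 → 400 → 320 → 250 → 200 → 160 → 125 → 100 → 80.

ISO 80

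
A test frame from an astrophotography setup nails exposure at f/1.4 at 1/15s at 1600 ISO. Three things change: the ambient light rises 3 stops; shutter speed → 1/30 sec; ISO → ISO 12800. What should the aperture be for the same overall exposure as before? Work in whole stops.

f/8

Scene light: 3 stops brighter.
Shutter speed: 1/15 → 1/30 — 1 stop faster (darker).
ISO: 1600 → 3200 → 6400 → 12800 — 3 stops higher (brighter).
Net so far: 5 stops brighter. Aperture: f/1.4 → f/2 → f/2.8 → f/4 → f/5.6 → f/8.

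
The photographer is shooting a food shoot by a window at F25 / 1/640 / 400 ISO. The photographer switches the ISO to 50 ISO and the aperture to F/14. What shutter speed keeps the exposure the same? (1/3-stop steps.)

ISO: 400 → 320 → 250 → 200 → 160 → 125 → 100 → 80 → 64 → 50 — 3 stops dropped (darker).
Aperture: f/25 → f/22 → f/20 → f/18 → f/16 → f/14 — 1 2/3 stops opened up (brighter).
Net change so far: 1 1/3 stops darker. Offset with the shutter speed: 1/640 → 1/500 → 1/400 → 1/320 → 1/250.

1/250s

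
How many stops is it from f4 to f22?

5 stops

f/4 → f/5.6 → f/8 → f/11 → f/16 → f/22 — count the steps: 5 stops.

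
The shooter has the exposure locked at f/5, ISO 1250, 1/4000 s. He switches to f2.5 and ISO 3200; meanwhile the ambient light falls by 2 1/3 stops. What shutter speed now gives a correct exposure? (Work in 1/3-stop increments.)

Scene light: 2 1/3 stops darker.
Aperture: f/5 → f/4.5 → f/4 → f/3.5 → f/3.2 → f/2.8 → f/2.5 — 2 stops opened up (brighter).
ISO: 1250 → 1600 → 2000 → 2500 → 3200 — 1 1/3 stops raised (brighter).
Net so far: 1 stop brighter. Shutter speed: 1/4000 → 1/5000 → 1/6400 → 1/8000.

1/8000s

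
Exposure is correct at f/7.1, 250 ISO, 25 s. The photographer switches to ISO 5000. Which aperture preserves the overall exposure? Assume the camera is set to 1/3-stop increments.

f/32

ISO: 250 → 320 → 400 → 500 → 640 → 800 → 1000 → 1250 → 1600 → 2000 → 2500 → 3200 → 4000 → 5000 — 4 1/3 stops higher (brighter).
Need 4 1/3 stops darker from the aperture: f/7.1 → f/8 → f/9 → f/10 → f/11 → f/13 → f/14 → f/16 → f/18 → f/20 → f/22 → f/25 → f/29 → f/32.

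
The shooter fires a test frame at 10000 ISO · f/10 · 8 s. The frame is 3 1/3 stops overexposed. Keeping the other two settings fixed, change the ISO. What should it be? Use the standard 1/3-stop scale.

ISO 1000

Overexposed by 3 1/3 stops → need 3 1/3 stops darker.
ISO: 10000 → 8000 → 6400 → 5000 → 4000 → 3200 → 2500 → 2000 → 1600 → 1250 → 1000.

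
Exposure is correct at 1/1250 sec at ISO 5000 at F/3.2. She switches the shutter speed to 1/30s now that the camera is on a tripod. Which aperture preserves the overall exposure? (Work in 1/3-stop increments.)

Shutter speed: 1/1250 → 1/1000 → 1/800 → 1/640 → 1/500 → 1/400 → 1/320 → 1/250 → 1/200 → 1/160 → 1/125 → 1/100 → 1/80 → 1/60 → 1/50 → 1/40 → 1/30 — 5 1/3 stops slower (brighter).
Need 5 1/3 stops darker from the aperture: f/3.2 → f/3.5 → f/4 → f/4.5 → f/5 → f/5.6 → f/6.3 → f/7.1 → f/8 → f/9 → f/10 → f/11 → f/13 → f/14 → f/16 → f/18 → f/20.

f/20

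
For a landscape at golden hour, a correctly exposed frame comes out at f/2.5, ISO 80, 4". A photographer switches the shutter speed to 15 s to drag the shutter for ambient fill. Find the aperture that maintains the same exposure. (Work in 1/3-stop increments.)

f/5

Shutter speed: 4 → 5 → 6 → 8 → 10 → 13 → 15 — 2 stops slower (brighter).
Need 2 stops darker from the aperture: f/2.5 → f/2.8 → f/3.2 → f/3.5 → f/4 → f/4.5 → f/5.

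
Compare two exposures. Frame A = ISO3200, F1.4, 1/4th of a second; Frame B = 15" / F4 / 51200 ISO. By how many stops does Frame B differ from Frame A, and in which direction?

Aperture: f/1.4 → f/2 → f/2.8 → f/4 — 3 stops narrower (darker).
Shutter speed: 1/4 → 1/2 → 1 → 2 → 4 → 8 → 15 — 6 stops longer (brighter).
ISO: 3200 → 6400 → 12800 → 25600 → 51200 — 4 stops higher (brighter).
Net: −3 +6 +4 = +7 stops.

7 stops brighter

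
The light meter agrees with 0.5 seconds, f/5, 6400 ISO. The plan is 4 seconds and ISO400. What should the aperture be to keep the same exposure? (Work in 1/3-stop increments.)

f/3.5

Shutter speed: 0.5 → 0.6 → 0.8 → 1 → 1.3 → 1.6 → 2 → 2.5 → 3.2 → 4 — 3 stops slower (brighter).
ISO: 6400 → 5000 → 4000 → 3200 → 2500 → 2000 → 1600 → 1250 → 1000 → 800 → 640 → 500 → 400 — 4 stops dropped (darker).
Net change so far: 1 stop darker. Offset with the aperture: f/5 → f/4.5 → f/4 → f/3.5.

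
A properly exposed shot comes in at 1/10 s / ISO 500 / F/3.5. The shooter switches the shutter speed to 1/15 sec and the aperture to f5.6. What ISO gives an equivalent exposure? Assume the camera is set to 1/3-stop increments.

ISO 2000

Shutter speed: 1/10 → 1/13 → 1/15 — 2/3 stop faster (darker).
Aperture: f/3.5 → f/4 → f/4.5 → f/5 → f/5.6 — 1 1/3 stops smaller aperture (darker).
Net change so far: 2 stops darker. Offset with the ISO: 500 → 640 → 800 → 1000 → 1250 → 1600 → 2000.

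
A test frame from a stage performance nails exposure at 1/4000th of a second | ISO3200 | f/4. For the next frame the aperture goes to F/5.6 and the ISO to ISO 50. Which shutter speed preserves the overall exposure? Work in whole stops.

1/30s

Aperture: f/4 → f/5.6 — 1 stop narrower (darker).
ISO: 3200 → 1600 → 800 → 400 → 200 → 100 → 50 — 6 stops lower (darker).
Net change so far: 7 stops darker. Offset with the shutter speed: 1/4000 → 1/2000 → 1/1000 → 1/500 → 1/250 → 1/125 → 1/60 → 1/30.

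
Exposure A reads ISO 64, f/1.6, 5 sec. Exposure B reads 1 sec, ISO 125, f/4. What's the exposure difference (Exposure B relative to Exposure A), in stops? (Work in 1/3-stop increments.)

4 stops darker

Aperture: f/1.6 → f/1.8 → f/2 → f/2.2 → f/2.5 → f/2.8 → f/3.2 → f/3.5 → f/4 — 2 2/3 stops narrower (darker).
Shutter speed: 5 → 4 → 3.2 → 2.5 → 2 → 1.6 → 1.3 → 1 — 2 1/3 stops shorter (darker).
ISO: 64 → 80 → 100 → 125 — 1 stop higher (brighter).
Net: −2 2/3 −2 1/3 +1 = −4 stops.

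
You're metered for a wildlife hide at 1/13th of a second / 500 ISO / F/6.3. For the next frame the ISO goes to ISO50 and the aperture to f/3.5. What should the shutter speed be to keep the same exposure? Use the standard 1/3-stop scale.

ISO: 500 → 400 → 320 → 250 → 200 → 160 → 125 → 100 → 80 → 64 → 50 — 3 1/3 stops dropped (darker).
Aperture: f/6.3 → f/5.6 → f/5 → f/4.5 → f/4 → f/3.5 — 1 2/3 stops opened up (brighter).
Net change so far: 1 2/3 stops darker. Offset with the shutter speed: 1/13 → 1/10 → 1/8 → 1/6 → 1/5 → 1/4.

1/4s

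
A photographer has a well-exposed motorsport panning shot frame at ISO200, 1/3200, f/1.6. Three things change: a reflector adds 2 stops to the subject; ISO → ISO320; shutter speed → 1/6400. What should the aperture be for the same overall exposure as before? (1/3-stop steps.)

f/2.8

Scene light: 2 stops brighter.
ISO: 200 → 250 → 320 — 2/3 stop raised (brighter).
Shutter speed: 1/3200 → 1/4000 → 1/5000 → 1/6400 — 1 stop shorter (darker).
Net so far: 1 2/3 stops brighter. Aperture: f/1.6 → f/1.8 → f/2 → f/2.2 → f/2.5 → f/2.8.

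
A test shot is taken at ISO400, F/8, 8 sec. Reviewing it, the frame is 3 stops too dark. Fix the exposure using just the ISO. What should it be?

ISO 3200

Underexposed by 3 stops → need 3 stops brighter.
ISO: 400 → 800 → 1600 → 3200.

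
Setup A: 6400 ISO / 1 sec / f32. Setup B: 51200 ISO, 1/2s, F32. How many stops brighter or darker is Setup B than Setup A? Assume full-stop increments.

2 stops brighter

Aperture: unchanged.
Shutter speed: 1 → 1/2 — 1 stop shorter (darker).
ISO: 6400 → 12800 → 25600 → 51200 — 3 stops higher (brighter).
Net: −1 +3 = +2 stops.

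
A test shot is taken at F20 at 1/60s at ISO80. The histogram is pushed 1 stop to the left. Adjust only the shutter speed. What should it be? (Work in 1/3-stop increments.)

Underexposed by 1 stop → need 1 stop brighter.
Shutter speed: 1/60 → 1/50 → 1/40 → 1/30.

1/30s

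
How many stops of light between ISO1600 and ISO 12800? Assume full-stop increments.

1600 → 3200 → 6400 → 12800 — count the steps: 3 stops.

3 stops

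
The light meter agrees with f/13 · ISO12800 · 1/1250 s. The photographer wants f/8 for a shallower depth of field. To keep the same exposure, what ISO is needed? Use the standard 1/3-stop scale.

Aperture: f/13 → f/11 → f/10 → f/9 → f/8 — 1 1/3 stops wider (brighter).
Need 1 1/3 stops darker from the ISO: 12800 → 10000 → 8000 → 6400 → 5000.

ISO 5000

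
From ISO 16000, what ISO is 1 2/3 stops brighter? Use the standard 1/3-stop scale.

ISO: 16000 → 20000 → 25600 → 32000 → 40000 → 51200 — 1 2/3 stops raised (brighter).

ISO 51200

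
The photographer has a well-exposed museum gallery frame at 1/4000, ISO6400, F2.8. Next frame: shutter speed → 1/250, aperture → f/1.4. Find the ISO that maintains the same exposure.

ISO 100

Shutter speed: 1/4000 → 1/2000 → 1/1000 → 1/500 → 1/250 — 4 stops longer (brighter).
Aperture: f/2.8 → f/2 → f/1.4 — 2 stops wider (brighter).
Net change so far: 6 stops brighter. Offset with the ISO: 6400 → 3200 → 1600 → 800 → 400 → 200 → 100.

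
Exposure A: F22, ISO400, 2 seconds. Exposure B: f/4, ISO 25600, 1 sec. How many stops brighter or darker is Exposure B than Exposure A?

Aperture: f/22 → f/16 → f/11 → f/8 → f/5.6 → f/4 — 5 stops wider (brighter).
Shutter speed: 2 → 1 — 1 stop faster (darker).
ISO: 400 → 800 → 1600 → 3200 → 6400 → 12800 → 25600 — 6 stops raised (brighter).
Net: +5 −1 +6 = +10 stops.

10 stops brighter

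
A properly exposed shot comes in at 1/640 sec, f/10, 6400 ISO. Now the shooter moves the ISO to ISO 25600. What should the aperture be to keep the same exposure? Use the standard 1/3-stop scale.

ISO: 6400 → 8000 → 10000 → 12800 → 16000 → 20000 → 25600 — 2 stops raised (brighter).
Need 2 stops darker from the aperture: f/10 → f/11 → f/13 → f/14 → f/16 → f/18 → f/20.

f/20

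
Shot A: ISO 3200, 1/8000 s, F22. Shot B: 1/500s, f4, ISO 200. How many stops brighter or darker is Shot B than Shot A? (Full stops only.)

Aperture: f/22 → f/16 → f/11 → f/8 → f/5.6 → f/4 — 5 stops wider (brighter).
Shutter speed: 1/8000 → 1/4000 → 1/2000 → 1/1000 → 1/500 — 4 stops longer (brighter).
ISO: 3200 → 1600 → 800 → 400 → 200 — 4 stops lower (darker).
Net: +5 +4 −4 = +5 stops.

5 stops brighter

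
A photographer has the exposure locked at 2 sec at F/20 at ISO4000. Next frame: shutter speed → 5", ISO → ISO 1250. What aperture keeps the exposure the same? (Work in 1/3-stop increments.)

Shutter speed: 2 → 2.5 → 3.2 → 4 → 5 — 1 1/3 stops longer (brighter).
ISO: 4000 → 3200 → 2500 → 2000 → 1600 → 1250 — 1 2/3 stops dropped (darker).
Net change so far: 1/3 stop darker. Offset with the aperture: f/20 → f/18.

f/18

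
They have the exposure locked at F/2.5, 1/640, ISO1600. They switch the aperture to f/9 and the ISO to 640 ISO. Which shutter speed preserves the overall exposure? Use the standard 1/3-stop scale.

Aperture: f/2.5 → f/2.8 → f/3.2 → f/3.5 → f/4 → f/4.5 → f/5 → f/5.6 → f/6.3 → f/7.1 → f/8 → f/9 — 3 2/3 stops narrower (darker).
ISO: 1600 → 1250 → 1000 → 800 → 640 — 1 1/3 stops lower (darker).
Net change so far: 5 stops darker. Offset with the shutter speed: 1/640 → 1/500 → 1/400 → 1/320 → 1/250 → 1/200 → 1/160 → 1/125 → 1/100 → 1/80 → 1/60 → 1/50 → 1/40 → 1/30 → 1/25 → 1/20.

1/20s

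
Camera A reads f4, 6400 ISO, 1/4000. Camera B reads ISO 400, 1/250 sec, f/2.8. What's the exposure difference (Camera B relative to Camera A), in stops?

1 stop brighter

Aperture: f/4 → f/2.8 — 1 stop larger aperture (brighter).
Shutter speed: 1/4000 → 1/2000 → 1/1000 → 1/500 → 1/250 — 4 stops slower (brighter).
ISO: 6400 → 3200 → 1600 → 800 → 400 — 4 stops dropped (darker).
Net: +1 +4 −4 = +1 stop.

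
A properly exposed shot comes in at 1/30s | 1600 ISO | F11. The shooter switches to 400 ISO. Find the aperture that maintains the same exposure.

ISO: 1600 → 800 → 400 — 2 stops dropped (darker).
Need 2 stops brighter from the aperture: f/11 → f/8 → f/5.6.

f/5.6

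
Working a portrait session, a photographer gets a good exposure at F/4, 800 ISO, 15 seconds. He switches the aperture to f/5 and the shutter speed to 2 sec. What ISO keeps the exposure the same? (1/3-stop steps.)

Aperture: f/4 → f/4.5 → f/5 — 2/3 stop narrower (darker).
Shutter speed: 15 → 13 → 10 → 8 → 6 → 5 → 4 → 3.2 → 2.5 → 2 — 3 stops shorter (darker).
Net change so far: 3 2/3 stops darker. Offset with the ISO: 800 → 1000 → 1250 → 1600 → 2000 → 2500 → 3200 → 4000 → 5000 → 6400 → 8000 → 10000.

ISO 10000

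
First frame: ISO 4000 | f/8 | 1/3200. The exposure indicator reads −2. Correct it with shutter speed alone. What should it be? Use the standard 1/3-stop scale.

Underexposed by 2 stops → need 2 stops brighter.
Shutter speed: 1/3200 → 1/2500 → 1/2000 → 1/1600 → 1/1250 → 1/1000 → 1/800.

1/800s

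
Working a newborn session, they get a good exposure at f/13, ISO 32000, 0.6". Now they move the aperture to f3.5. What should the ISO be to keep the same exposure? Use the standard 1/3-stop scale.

Aperture: f/13 → f/11 → f/10 → f/9 → f/8 → f/7.1 → f/6.3 → f/5.6 → f/5 → f/4.5 → f/4 → f/3.5 — 3 2/3 stops larger aperture (brighter).
Need 3 2/3 stops darker from the ISO: 32000 → 25600 → 20000 → 16000 → 12800 → 10000 → 8000 → 6400 → 5000 → 4000 → 3200 → 2500.

ISO 2500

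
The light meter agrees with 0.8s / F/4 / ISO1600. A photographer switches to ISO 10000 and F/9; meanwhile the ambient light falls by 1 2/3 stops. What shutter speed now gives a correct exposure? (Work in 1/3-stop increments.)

Scene light: 1 2/3 stops darker.
ISO: 1600 → 2000 → 2500 → 3200 → 4000 → 5000 → 6400 → 8000 → 10000 — 2 2/3 stops raised (brighter).
Aperture: f/4 → f/4.5 → f/5 → f/5.6 → f/6.3 → f/7.1 → f/8 → f/9 — 2 1/3 stops stopped down (darker).
Net so far: 1 1/3 stops darker. Shutter speed: 0.8 → 1 → 1.3 → 1.6 → 2.

2 s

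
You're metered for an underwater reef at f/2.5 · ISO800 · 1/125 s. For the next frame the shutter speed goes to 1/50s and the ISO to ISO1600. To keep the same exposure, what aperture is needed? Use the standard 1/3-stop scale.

f/5.6

Shutter speed: 1/125 → 1/100 → 1/80 → 1/60 → 1/50 — 1 1/3 stops longer (brighter).
ISO: 800 → 1000 → 1250 → 1600 — 1 stop raised (brighter).
Net change so far: 2 1/3 stops brighter. Offset with the aperture: f/2.5 → f/2.8 → f/3.2 → f/3.5 → f/4 → f/4.5 → f/5 → f/5.6.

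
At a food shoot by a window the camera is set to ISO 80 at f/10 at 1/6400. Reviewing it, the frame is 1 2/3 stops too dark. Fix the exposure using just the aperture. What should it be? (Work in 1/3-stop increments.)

f/5.6

Underexposed by 1 2/3 stops → need 1 2/3 stops brighter.
Aperture: f/10 → f/9 → f/8 → f/7.1 → f/6.3 → f/5.6.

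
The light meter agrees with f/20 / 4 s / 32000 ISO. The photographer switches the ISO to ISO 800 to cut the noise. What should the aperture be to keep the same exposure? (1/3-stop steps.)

ISO: 32000 → 25600 → 20000 → 16000 → 12800 → 10000 → 8000 → 6400 → 5000 → 4000 → 3200 → 2500 → 2000 → 1600 → 1250 → 1000 → 800 — 5 1/3 stops lower (darker).
Need 5 1/3 stops brighter from the aperture: f/20 → f/18 → f/16 → f/14 → f/13 → f/11 → f/10 → f/9 → f/8 → f/7.1 → f/6.3 → f/5.6 → f/5 → f/4.5 → f/4 → f/3.5 → f/3.2.

f/3.2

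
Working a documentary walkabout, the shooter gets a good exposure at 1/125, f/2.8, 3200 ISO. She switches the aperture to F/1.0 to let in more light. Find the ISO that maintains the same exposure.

ISO 400

Aperture: f/2.8 → f/2 → f/1.4 → f/1.0 — 3 stops wider (brighter).
Need 3 stops darker from the ISO: 3200 → 1600 → 800 → 400.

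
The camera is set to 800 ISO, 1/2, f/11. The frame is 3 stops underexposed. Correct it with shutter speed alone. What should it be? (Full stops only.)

4 s

Underexposed by 3 stops → need 3 stops brighter.
Shutter speed: 1/2 → 1 → 2 → 4.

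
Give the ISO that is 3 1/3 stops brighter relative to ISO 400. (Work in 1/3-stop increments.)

ISO: 400 → 500 → 640 → 800 → 1000 → 1250 → 1600 → 2000 → 2500 → 3200 → 4000 — 3 1/3 stops raised (brighter).

ISO 4000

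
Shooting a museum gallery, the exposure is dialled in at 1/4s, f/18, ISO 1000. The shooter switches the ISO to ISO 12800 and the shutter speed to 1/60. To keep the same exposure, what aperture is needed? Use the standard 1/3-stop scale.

f/16

ISO: 1000 → 1250 → 1600 → 2000 → 2500 → 3200 → 4000 → 5000 → 6400 → 8000 → 10000 → 12800 — 3 2/3 stops raised (brighter).
Shutter speed: 1/4 → 1/5 → 1/6 → 1/8 → 1/10 → 1/13 → 1/15 → 1/20 → 1/25 → 1/30 → 1/40 → 1/50 → 1/60 — 4 stops faster (darker).
Net change so far: 1/3 stop darker. Offset with the aperture: f/18 → f/16.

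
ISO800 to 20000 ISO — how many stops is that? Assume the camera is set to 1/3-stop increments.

800 → 1000 → 1250 → 1600 → 2000 → 2500 → 3200 → 4000 → 5000 → 6400 → 8000 → 10000 → 12800 → 16000 → 20000 — count the steps: 14 third-stops = 4 2/3 stops.

4 2/3 stops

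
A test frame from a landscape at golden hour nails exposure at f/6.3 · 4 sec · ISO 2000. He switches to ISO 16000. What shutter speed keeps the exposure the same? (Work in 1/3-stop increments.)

ISO: 2000 → 2500 → 3200 → 4000 → 5000 → 6400 → 8000 → 10000 → 12800 → 16000 — 3 stops raised (brighter).
Need 3 stops darker from the shutter speed: 4 → 3.2 → 2.5 → 2 → 1.6 → 1.3 → 1 → 0.8 → 0.6 → 0.5.

0.5 s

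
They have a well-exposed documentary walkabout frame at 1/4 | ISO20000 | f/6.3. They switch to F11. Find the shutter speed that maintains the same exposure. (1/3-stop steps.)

0.8 s

Aperture: f/6.3 → f/7.1 → f/8 → f/9 → f/10 → f/11 — 1 2/3 stops stopped down (darker).
Need 1 2/3 stops brighter from the shutter speed: 1/4 → 0.3 → 0.4 → 0.5 → 0.6 → 0.8.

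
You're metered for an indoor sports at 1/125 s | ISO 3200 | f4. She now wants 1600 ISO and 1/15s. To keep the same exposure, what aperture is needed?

f/8

ISO: 3200 → 1600 — 1 stop lower (darker).
Shutter speed: 1/125 → 1/60 → 1/30 → 1/15 — 3 stops longer (brighter).
Net change so far: 2 stops brighter. Offset with the aperture: f/4 → f/5.6 → f/8.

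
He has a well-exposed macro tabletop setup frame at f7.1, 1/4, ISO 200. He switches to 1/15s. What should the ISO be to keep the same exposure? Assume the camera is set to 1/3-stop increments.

Shutter speed: 1/4 → 1/5 → 1/6 → 1/8 → 1/10 → 1/13 → 1/15 — 2 stops faster (darker).
Need 2 stops brighter from the ISO: 200 → 250 → 320 → 400 → 500 → 640 → 800.

ISO 800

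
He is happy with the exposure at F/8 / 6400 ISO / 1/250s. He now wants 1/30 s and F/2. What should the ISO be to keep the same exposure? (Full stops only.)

Shutter speed: 1/250 → 1/125 → 1/60 → 1/30 — 3 stops longer (brighter).
Aperture: f/8 → f/5.6 → f/4 → f/2.8 → f/2 — 4 stops wider (brighter).
Net change so far: 7 stops brighter. Offset with the ISO: 6400 → 3200 → 1600 → 800 → 400 → 200 → 100 → 50.

ISO 50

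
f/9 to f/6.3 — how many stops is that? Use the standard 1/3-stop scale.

1 stop

f/9 → f/8 → f/7.1 → f/6.3 — count the steps: 3 third-stops = 1 stop.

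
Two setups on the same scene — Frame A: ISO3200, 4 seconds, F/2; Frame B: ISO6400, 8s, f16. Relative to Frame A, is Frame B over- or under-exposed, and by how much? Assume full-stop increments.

Aperture: f/2 → f/2.8 → f/4 → f/5.6 → f/8 → f/11 → f/16 — 6 stops smaller aperture (darker).
Shutter speed: 4 → 8 — 1 stop longer (brighter).
ISO: 3200 → 6400 — 1 stop higher (brighter).
Net: −6 +1 +1 = −4 stops.

4 stops darker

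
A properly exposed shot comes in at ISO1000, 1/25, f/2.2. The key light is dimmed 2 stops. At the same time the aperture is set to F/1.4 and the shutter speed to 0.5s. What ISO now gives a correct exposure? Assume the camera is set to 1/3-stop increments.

Scene light: 2 stops darker.
Aperture: f/2.2 → f/2 → f/1.8 → f/1.6 → f/1.4 — 1 1/3 stops wider (brighter).
Shutter speed: 1/25 → 1/20 → 1/15 → 1/13 → 1/10 → 1/8 → 1/6 → 1/5 → 1/4 → 0.3 → 0.4 → 0.5 — 3 2/3 stops longer (brighter).
Net so far: 3 stops brighter. ISO: 1000 → 800 → 640 → 500 → 400 → 320 → 250 → 200 → 160 → 125.

ISO 125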